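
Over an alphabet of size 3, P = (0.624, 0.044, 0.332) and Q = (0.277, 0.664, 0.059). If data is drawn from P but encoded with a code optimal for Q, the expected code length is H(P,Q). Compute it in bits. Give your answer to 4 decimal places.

H(P,Q) = −Σ p·log₂ q.
  −0.624·log₂(0.277) = 1.15567
  −0.044·log₂(0.664) = 0.02599
  −0.332·log₂(0.059) = 1.35560
H(P,Q) = 2.5373 bits.

2.5373 bits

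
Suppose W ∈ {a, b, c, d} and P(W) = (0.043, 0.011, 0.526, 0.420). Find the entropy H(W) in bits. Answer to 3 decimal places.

H(W) = −Σ p·log₂ p.
  −(0.043)·log₂(0.043) = 0.1952
  −(0.011)·log₂(0.011) = 0.0716
  −(0.526)·log₂(0.526) = 0.4875
  −(0.420)·log₂(0.420) = 0.5256
Sum: 0.1952 + 0.0716 + 0.4875 + 0.5256 = 1.280 bits.

1.280 bits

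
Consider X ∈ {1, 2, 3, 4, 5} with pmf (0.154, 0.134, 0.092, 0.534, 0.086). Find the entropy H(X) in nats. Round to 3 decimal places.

1.323 nats

H(X) = −Σ p·ln p.
  −(0.154)·ln(0.154) = 0.2881
  −(0.134)·ln(0.134) = 0.2693
  −(0.092)·ln(0.092) = 0.2195
  −(0.534)·ln(0.534) = 0.3350
  −(0.086)·ln(0.086) = 0.2110
Sum: 0.2881 + 0.2693 + 0.2195 + 0.3350 + 0.2110 = 1.323 nats.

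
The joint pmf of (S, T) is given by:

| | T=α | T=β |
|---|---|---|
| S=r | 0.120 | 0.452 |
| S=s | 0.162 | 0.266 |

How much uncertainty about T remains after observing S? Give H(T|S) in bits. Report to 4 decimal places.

0.8335 bits

Chain rule: H(T|S) = H(S,T) − H(S).
Marginals: p(S) = (0.5720, 0.4280), p(T) = (0.2820, 0.7180).
H(S,T) = 1.8185 bits; H(S) = 0.9850 bits.
H(T|S) = 1.8185 − 0.9850 = 0.8335 bits.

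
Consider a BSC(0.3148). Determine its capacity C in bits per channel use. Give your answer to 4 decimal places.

Binary symmetric channel: C = 1 − h₂(ε) where h₂ is the binary entropy function.
h₂(0.3148) = −0.3148·log₂0.3148 − 0.6852·log₂0.6852 = 0.8986.
C = 1 − 0.8986 = 0.1014 bits per channel use.

0.1014 bits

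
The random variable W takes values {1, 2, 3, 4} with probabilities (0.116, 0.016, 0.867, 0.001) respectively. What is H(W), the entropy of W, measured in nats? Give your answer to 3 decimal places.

0.447 nats

H(W) = −Σ p·ln p.
  −(0.116)·ln(0.116) = 0.2499
  −(0.016)·ln(0.016) = 0.0662
  −(0.867)·ln(0.867) = 0.1237
  −(0.001)·ln(0.001) = 0.0069
Sum: 0.2499 + 0.0662 + 0.1237 + 0.0069 = 0.447 nats.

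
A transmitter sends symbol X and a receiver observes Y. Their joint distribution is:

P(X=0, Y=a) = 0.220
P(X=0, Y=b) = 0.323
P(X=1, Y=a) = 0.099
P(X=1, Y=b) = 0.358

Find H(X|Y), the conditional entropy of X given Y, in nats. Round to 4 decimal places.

0.6687 nats

Chain rule: H(X|Y) = H(X,Y) − H(Y).
Marginals: p(X) = (0.5430, 0.4570), p(Y) = (0.3190, 0.6810).
H(X,Y) = 1.2948 nats; H(Y) = 0.6261 nats.
H(X|Y) = 1.2948 − 0.6261 = 0.6687 nats.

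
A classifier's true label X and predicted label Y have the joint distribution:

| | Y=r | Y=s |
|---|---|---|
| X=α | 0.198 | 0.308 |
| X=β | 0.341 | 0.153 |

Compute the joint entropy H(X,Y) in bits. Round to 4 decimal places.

H(X,Y) = −Σ p(x,y)·log₂ p(x,y) over all 4 cells.
  cell (α,r): −0.198·log₂0.198 = 0.46261
  cell (α,s): −0.308·log₂0.308 = 0.52329
  cell (β,r): −0.341·log₂0.341 = 0.52929
  cell (β,s): −0.153·log₂0.153 = 0.41438
Sum = 1.9296 bits.

1.9296 bits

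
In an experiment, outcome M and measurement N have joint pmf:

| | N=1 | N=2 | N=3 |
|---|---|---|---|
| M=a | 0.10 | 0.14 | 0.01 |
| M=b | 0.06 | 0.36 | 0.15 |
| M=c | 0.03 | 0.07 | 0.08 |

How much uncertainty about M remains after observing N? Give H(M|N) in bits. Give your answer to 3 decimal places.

Marginals: p(M) = (0.2500, 0.5700, 0.1800), p(N) = (0.1900, 0.5700, 0.2400).
H(M|N) = Σ p(N) · H(M|N=·).
  N=1: p=0.1900, H(M|N=1) = 1.4330
  N=2: p=0.5700, H(M|N=2) = 1.2878
  N=3: p=0.2400, H(M|N=3) = 1.1432
Weighted sum = 1.281 bits.

1.281 bits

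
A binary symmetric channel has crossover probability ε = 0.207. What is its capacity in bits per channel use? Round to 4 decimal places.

0.2643 bits

Binary symmetric channel: C = 1 − h₂(ε) where h₂ is the binary entropy function.
h₂(0.207) = −0.207·log₂0.207 − 0.793·log₂0.793 = 0.7357.
C = 1 − 0.7357 = 0.2643 bits per channel use.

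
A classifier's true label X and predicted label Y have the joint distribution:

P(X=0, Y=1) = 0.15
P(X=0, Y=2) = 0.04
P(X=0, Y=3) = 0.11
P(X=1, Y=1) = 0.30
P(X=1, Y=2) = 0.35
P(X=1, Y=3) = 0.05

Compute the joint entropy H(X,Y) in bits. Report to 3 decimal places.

H(X,Y) = −Σ p(x,y)·log₂ p(x,y) over all 6 cells.
  cell (0,1): −0.15·log₂0.15 = 0.4105
  cell (0,2): −0.04·log₂0.04 = 0.1858
  cell (0,3): −0.11·log₂0.11 = 0.3503
  cell (1,1): −0.30·log₂0.30 = 0.5211
  cell (1,2): −0.35·log₂0.35 = 0.5301
  cell (1,3): −0.05·log₂0.05 = 0.2161
Sum = 2.214 bits.

2.214 bits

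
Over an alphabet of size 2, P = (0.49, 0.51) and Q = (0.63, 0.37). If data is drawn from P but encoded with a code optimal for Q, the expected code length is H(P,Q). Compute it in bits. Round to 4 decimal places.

H(P,Q) = −Σ p·log₂ q.
  −0.49·log₂(0.63) = 0.32662
  −0.51·log₂(0.37) = 0.73155
H(P,Q) = 1.0582 bits.

1.0582 bits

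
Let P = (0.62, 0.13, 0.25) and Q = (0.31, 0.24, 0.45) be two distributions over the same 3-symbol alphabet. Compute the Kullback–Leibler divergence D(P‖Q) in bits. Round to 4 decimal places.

0.2930 bits

D(P‖Q) = Σ p·log₂(p/q).
  0.62·log₂(0.62/0.31) = 0.62000
  0.13·log₂(0.13/0.24) = -0.11499
  0.25·log₂(0.25/0.45) = -0.21200
D(P‖Q) = 0.2930 bits.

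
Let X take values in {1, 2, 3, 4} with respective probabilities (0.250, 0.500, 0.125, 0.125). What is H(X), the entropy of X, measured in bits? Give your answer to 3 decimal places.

H(X) = −Σ p·log₂ p.
  −(0.250)·log₂(0.250) = 0.5000
  −(0.500)·log₂(0.500) = 0.5000
  −(0.125)·log₂(0.125) = 0.3750
  −(0.125)·log₂(0.125) = 0.3750
Sum: 0.5000 + 0.5000 + 0.3750 + 0.3750 = 1.750 bits.

1.750 bits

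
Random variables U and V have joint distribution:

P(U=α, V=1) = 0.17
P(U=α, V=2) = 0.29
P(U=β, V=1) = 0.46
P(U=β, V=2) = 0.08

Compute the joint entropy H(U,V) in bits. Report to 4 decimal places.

H(U,V) = −Σ p(x,y)·log₂ p(x,y) over all 4 cells.
  cell (α,1): −0.17·log₂0.17 = 0.43459
  cell (α,2): −0.29·log₂0.29 = 0.51790
  cell (β,1): −0.46·log₂0.46 = 0.51534
  cell (β,2): −0.08·log₂0.08 = 0.29151
Sum = 1.7593 bits.

1.7593 bits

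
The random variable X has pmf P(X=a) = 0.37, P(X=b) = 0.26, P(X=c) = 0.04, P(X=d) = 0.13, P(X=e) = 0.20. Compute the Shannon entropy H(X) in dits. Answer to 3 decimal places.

H(X) = −Σ p·log₁₀ p.
  −(0.37)·log₁₀(0.37) = 0.1598
  −(0.26)·log₁₀(0.26) = 0.1521
  −(0.04)·log₁₀(0.04) = 0.0559
  −(0.13)·log₁₀(0.13) = 0.1152
  −(0.20)·log₁₀(0.20) = 0.1398
Sum: 0.1598 + 0.1521 + 0.0559 + 0.1152 + 0.1398 = 0.623 dits.

0.623 dits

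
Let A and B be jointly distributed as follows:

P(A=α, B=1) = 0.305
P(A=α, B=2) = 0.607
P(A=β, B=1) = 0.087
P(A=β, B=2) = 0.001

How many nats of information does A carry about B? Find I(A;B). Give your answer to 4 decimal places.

0.0830 nats

Marginals: p(A) = (0.9120, 0.0880), p(B) = (0.3920, 0.6080).
I(A;B) = Σ p(x,y)·ln[p(x,y)/(p(x)p(y))].
  (α,1): 0.305·ln(0.8531) = -0.04844
  (α,2): 0.607·ln(1.0947) = 0.05491
  (β,1): 0.087·ln(2.5220) = 0.08048
  (β,2): 0.001·ln(0.0187) = -0.00398
Sum = 0.0830 nats.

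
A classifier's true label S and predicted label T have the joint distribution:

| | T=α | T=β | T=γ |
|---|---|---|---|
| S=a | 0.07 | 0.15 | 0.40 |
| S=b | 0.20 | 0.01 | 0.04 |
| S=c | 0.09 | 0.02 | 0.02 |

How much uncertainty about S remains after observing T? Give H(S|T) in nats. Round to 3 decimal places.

0.673 nats

Chain rule: H(S|T) = H(S,T) − H(T).
Marginals: p(S) = (0.6200, 0.2500, 0.1300), p(T) = (0.3600, 0.1800, 0.4600).
H(S,T) = 1.7071 nats; H(T) = 1.0337 nats.
H(S|T) = 1.7071 − 1.0337 = 0.673 nats.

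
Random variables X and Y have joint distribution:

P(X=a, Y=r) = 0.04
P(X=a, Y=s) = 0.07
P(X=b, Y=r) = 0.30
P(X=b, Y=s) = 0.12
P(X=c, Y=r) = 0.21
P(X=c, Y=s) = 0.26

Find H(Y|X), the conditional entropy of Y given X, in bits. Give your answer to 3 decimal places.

Marginals: p(X) = (0.1100, 0.4200, 0.4700), p(Y) = (0.5500, 0.4500).
H(Y|X) = Σ p(X) · H(Y|X=·).
  X=a: p=0.1100, H(Y|X=a) = 0.9457
  X=b: p=0.4200, H(Y|X=b) = 0.8631
  X=c: p=0.4700, H(Y|X=c) = 0.9918
Weighted sum = 0.933 bits.

0.933 bits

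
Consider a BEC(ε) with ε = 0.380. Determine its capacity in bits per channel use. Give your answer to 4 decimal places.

0.6200 bits

Binary erasure channel: capacity C = 1 − ε.
C = 1 − 0.380 = 0.6200 bits per channel use.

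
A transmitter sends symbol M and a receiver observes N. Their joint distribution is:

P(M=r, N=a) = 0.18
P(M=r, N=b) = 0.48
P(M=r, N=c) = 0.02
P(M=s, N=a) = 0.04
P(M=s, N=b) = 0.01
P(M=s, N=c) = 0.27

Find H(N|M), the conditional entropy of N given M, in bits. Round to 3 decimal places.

0.924 bits

Marginals: p(M) = (0.6800, 0.3200), p(N) = (0.2200, 0.4900, 0.2900).
H(N|M) = Σ p(M) · H(N|M=·).
  M=r: p=0.6800, H(N|M=r) = 1.0119
  M=s: p=0.3200, H(N|M=s) = 0.7381
Weighted sum = 0.924 bits.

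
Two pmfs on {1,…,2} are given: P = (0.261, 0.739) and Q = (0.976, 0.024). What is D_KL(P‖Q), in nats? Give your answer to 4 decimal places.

D(P‖Q) = Σ p·ln(p/q).
  0.261·ln(0.261/0.976) = -0.34424
  0.739·ln(0.739/0.024) = 2.53273
D(P‖Q) = 2.1885 nats.

2.1885 nats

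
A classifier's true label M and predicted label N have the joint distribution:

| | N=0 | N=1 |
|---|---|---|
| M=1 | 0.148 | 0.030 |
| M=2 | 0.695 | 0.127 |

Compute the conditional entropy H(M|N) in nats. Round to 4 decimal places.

Chain rule: H(M|N) = H(M,N) − H(N).
Marginals: p(M) = (0.1780, 0.8220), p(N) = (0.8430, 0.1570).
H(M,N) = 0.9029 nats; H(N) = 0.4347 nats.
H(M|N) = 0.9029 − 0.4347 = 0.4682 nats.

0.4682 nats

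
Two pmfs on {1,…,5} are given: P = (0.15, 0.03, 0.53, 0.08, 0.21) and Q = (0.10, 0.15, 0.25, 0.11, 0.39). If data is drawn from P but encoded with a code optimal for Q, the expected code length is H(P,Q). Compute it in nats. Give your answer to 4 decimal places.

1.5114 nats

H(P,Q) = −Σ p·ln q.
  −0.15·ln(0.10) = 0.34539
  −0.03·ln(0.15) = 0.05691
  −0.53·ln(0.25) = 0.73474
  −0.08·ln(0.11) = 0.17658
  −0.21·ln(0.39) = 0.19774
H(P,Q) = 1.5114 nats.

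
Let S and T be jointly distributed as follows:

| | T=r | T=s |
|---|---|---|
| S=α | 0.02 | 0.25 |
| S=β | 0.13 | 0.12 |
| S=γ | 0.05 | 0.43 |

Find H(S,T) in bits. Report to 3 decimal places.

2.102 bits

H(S,T) = −Σ p(x,y)·log₂ p(x,y) over all 6 cells.
  cell (α,r): −0.02·log₂0.02 = 0.1129
  cell (α,s): −0.25·log₂0.25 = 0.5000
  cell (β,r): −0.13·log₂0.13 = 0.3826
  cell (β,s): −0.12·log₂0.12 = 0.3671
  cell (γ,r): −0.05·log₂0.05 = 0.2161
  cell (γ,s): −0.43·log₂0.43 = 0.5236
Sum = 2.102 bits.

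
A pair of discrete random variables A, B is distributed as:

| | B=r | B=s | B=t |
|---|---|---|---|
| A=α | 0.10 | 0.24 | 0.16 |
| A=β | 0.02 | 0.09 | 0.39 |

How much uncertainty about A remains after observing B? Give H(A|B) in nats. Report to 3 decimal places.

0.579 nats

Chain rule: H(A|B) = H(A,B) − H(B).
Marginals: p(A) = (0.5000, 0.5000), p(B) = (0.1200, 0.3300, 0.5500).
H(A,B) = 1.5282 nats; H(B) = 0.9491 nats.
H(A|B) = 1.5282 − 0.9491 = 0.579 nats.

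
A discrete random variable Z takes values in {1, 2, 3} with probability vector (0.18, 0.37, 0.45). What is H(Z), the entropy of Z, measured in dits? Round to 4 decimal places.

H(Z) = −Σ p·log₁₀ p.
  −(0.18)·log₁₀(0.18) = 0.13405
  −(0.37)·log₁₀(0.37) = 0.15977
  −(0.45)·log₁₀(0.45) = 0.15605
Sum: 0.13405 + 0.15977 + 0.15605 = 0.4499 dits.

0.4499 dits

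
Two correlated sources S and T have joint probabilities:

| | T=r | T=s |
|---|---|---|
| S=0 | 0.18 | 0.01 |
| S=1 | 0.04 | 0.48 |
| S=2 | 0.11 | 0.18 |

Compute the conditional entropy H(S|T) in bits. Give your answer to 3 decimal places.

Marginals: p(S) = (0.1900, 0.5200, 0.2900), p(T) = (0.3300, 0.6700).
H(S|T) = Σ p(T) · H(S|T=·).
  T=r: p=0.3300, H(S|T=r) = 1.3743
  T=s: p=0.6700, H(S|T=s) = 0.9446
Weighted sum = 1.086 bits.

1.086 bits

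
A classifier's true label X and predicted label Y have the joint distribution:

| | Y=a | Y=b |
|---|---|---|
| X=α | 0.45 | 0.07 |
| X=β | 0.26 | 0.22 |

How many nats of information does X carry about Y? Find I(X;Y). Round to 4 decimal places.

0.0657 nats

Marginals: p(X) = (0.5200, 0.4800), p(Y) = (0.7100, 0.2900).
I(X;Y) = Σ p(x,y)·ln[p(x,y)/(p(x)p(y))].
  (α,a): 0.45·ln(1.2189) = 0.08906
  (α,b): 0.07·ln(0.4642) = -0.05372
  (β,a): 0.26·ln(0.7629) = -0.07036
  (β,b): 0.22·ln(1.5805) = 0.10070
Sum = 0.0657 nats.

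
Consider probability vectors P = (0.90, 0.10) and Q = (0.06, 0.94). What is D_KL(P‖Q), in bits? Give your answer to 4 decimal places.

3.1929 bits

D(P‖Q) = Σ p·log₂(p/q).
  0.90·log₂(0.90/0.06) = 3.51620
  0.10·log₂(0.10/0.94) = -0.32327
D(P‖Q) = 3.1929 bits.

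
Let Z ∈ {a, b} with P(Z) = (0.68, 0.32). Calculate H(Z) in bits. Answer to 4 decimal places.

0.9044 bits

H(Z) = −Σ p·log₂ p.
  −(0.68)·log₂(0.68) = 0.37835
  −(0.32)·log₂(0.32) = 0.52603
Sum: 0.37835 + 0.52603 = 0.9044 bits.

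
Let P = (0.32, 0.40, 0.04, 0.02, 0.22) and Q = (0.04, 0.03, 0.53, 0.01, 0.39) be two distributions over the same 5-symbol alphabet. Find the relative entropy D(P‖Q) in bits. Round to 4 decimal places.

2.1440 bits

D(P‖Q) = Σ p·log₂(p/q).
  0.32·log₂(0.32/0.04) = 0.96000
  0.40·log₂(0.40/0.03) = 1.49479
  0.04·log₂(0.04/0.53) = -0.14912
  0.02·log₂(0.02/0.01) = 0.02000
  0.22·log₂(0.22/0.39) = -0.18171
D(P‖Q) = 2.1440 bits.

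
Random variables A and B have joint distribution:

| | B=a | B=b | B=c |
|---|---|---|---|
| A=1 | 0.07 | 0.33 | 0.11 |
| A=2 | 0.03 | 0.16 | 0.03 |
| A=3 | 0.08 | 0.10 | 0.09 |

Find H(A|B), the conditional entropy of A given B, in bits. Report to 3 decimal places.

1.427 bits

Marginals: p(A) = (0.5100, 0.2200, 0.2700), p(B) = (0.1800, 0.5900, 0.2300).
H(A|B) = Σ p(B) · H(A|B=·).
  B=a: p=0.1800, H(A|B=a) = 1.4807
  B=b: p=0.5900, H(A|B=b) = 1.4134
  B=c: p=0.2300, H(A|B=c) = 1.4219
Weighted sum = 1.427 bits.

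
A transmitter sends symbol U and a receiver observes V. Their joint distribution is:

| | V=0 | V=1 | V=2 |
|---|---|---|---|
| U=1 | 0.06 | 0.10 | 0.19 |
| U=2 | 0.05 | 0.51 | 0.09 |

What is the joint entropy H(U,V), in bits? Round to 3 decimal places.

2.055 bits

H(U,V) = −Σ p(x,y)·log₂ p(x,y) over all 6 cells.
  cell (1,0): −0.06·log₂0.06 = 0.2435
  cell (1,1): −0.10·log₂0.10 = 0.3322
  cell (1,2): −0.19·log₂0.19 = 0.4552
  cell (2,0): −0.05·log₂0.05 = 0.2161
  cell (2,1): −0.51·log₂0.51 = 0.4954
  cell (2,2): −0.09·log₂0.09 = 0.3127
Sum = 2.055 bits.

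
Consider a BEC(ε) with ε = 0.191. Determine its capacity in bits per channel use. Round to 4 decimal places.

Binary erasure channel: capacity C = 1 − ε.
C = 1 − 0.191 = 0.8090 bits per channel use.

0.8090 bits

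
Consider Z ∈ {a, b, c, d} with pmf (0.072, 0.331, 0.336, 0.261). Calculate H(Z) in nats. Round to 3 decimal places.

H(Z) = −Σ p·ln p.
  −(0.072)·ln(0.072) = 0.1894
  −(0.331)·ln(0.331) = 0.3660
  −(0.336)·ln(0.336) = 0.3665
  −(0.261)·ln(0.261) = 0.3506
Sum: 0.1894 + 0.3660 + 0.3665 + 0.3506 = 1.272 nats.

1.272 nats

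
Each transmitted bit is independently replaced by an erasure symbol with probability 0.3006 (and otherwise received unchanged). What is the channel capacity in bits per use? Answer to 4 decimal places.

0.6994 bits

Binary erasure channel: capacity C = 1 − ε.
C = 1 − 0.3006 = 0.6994 bits per channel use.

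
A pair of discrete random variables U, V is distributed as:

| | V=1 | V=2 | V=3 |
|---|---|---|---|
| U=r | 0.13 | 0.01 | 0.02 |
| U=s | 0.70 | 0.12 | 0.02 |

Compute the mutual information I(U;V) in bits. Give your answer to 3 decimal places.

0.024 bits

Marginals: p(U) = (0.1600, 0.8400), p(V) = (0.8300, 0.1300, 0.0400).
I(U;V) = H(U) + H(V) − H(U,V).
H(U) = 0.6343, H(V) = 0.7915, H(U,V) = 1.4021.
I(U;V) = 0.6343 + 0.7915 − 1.4021 = 0.024 bits.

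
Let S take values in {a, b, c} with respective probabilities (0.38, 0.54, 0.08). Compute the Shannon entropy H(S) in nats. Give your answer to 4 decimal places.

0.9025 nats

H(S) = −Σ p·ln p.
  −(0.38)·ln(0.38) = 0.36768
  −(0.54)·ln(0.54) = 0.33274
  −(0.08)·ln(0.08) = 0.20206
Sum: 0.36768 + 0.33274 + 0.20206 = 0.9025 nats.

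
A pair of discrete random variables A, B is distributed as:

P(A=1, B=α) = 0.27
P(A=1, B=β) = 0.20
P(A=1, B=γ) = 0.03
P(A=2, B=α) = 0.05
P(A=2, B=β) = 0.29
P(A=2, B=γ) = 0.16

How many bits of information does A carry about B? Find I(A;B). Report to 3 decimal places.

0.202 bits

Marginals: p(A) = (0.5000, 0.5000), p(B) = (0.3200, 0.4900, 0.1900).
I(A;B) = Σ p(x,y)·log₂[p(x,y)/(p(x)p(y))].
  (1,α): 0.27·log₂(1.6875) = 0.2038
  (1,β): 0.20·log₂(0.8163) = -0.0586
  (1,γ): 0.03·log₂(0.3158) = -0.0499
  (2,α): 0.05·log₂(0.3125) = -0.0839
  (2,β): 0.29·log₂(1.1837) = 0.0705
  (2,γ): 0.16·log₂(1.6842) = 0.1203
Sum = 0.202 bits.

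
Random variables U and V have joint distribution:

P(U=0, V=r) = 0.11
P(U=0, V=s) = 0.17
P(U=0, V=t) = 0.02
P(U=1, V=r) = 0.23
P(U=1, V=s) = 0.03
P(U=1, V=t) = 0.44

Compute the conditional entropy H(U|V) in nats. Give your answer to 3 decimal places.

Chain rule: H(U|V) = H(U,V) − H(V).
Marginals: p(U) = (0.3000, 0.7000), p(V) = (0.3400, 0.2000, 0.4600).
H(U,V) = 1.4267 nats; H(V) = 1.0459 nats.
H(U|V) = 1.4267 − 1.0459 = 0.381 nats.

0.381 nats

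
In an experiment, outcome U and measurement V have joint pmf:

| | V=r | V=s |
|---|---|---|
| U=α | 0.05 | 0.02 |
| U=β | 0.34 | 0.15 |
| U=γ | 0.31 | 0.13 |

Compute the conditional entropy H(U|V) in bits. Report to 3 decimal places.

Chain rule: H(U|V) = H(U,V) − H(V).
Marginals: p(U) = (0.0700, 0.4900, 0.4400), p(V) = (0.7000, 0.3000).
H(U,V) = 2.1751 bits; H(V) = 0.8813 bits.
H(U|V) = 2.1751 − 0.8813 = 1.294 bits.

1.294 bits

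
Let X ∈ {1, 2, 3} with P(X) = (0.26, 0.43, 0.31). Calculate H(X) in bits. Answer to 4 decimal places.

1.5526 bits

H(X) = −Σ p·log₂ p.
  −(0.26)·log₂(0.26) = 0.50529
  −(0.43)·log₂(0.43) = 0.52356
  −(0.31)·log₂(0.31) = 0.52379
Sum: 0.50529 + 0.52356 + 0.52379 = 1.5526 bits.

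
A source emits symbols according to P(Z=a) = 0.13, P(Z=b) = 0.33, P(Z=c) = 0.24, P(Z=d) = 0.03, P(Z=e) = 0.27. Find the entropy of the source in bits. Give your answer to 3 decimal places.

2.066 bits

H(Z) = −Σ p·log₂ p.
  −(0.13)·log₂(0.13) = 0.3826
  −(0.33)·log₂(0.33) = 0.5278
  −(0.24)·log₂(0.24) = 0.4941
  −(0.03)·log₂(0.03) = 0.1518
  −(0.27)·log₂(0.27) = 0.5100
Sum: 0.3826 + 0.5278 + 0.4941 + 0.1518 + 0.5100 = 2.066 bits.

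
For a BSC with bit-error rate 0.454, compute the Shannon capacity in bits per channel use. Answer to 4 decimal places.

0.0061 bits

Binary symmetric channel: C = 1 − h₂(ε) where h₂ is the binary entropy function.
h₂(0.454) = −0.454·log₂0.454 − 0.546·log₂0.546 = 0.9939.
C = 1 − 0.9939 = 0.0061 bits per channel use.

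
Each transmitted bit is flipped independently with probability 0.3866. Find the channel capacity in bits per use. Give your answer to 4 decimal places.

Binary symmetric channel: C = 1 − h₂(ε) where h₂ is the binary entropy function.
h₂(0.3866) = −0.3866·log₂0.3866 − 0.6134·log₂0.6134 = 0.9626.
C = 1 − 0.9626 = 0.0374 bits per channel use.

0.0374 bits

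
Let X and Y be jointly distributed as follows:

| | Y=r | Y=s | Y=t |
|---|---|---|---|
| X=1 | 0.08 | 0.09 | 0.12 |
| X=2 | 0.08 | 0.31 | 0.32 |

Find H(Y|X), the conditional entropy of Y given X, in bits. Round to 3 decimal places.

Marginals: p(X) = (0.2900, 0.7100), p(Y) = (0.1600, 0.4000, 0.4400).
H(Y|X) = Σ p(X) · H(Y|X=·).
  X=1: p=0.2900, H(Y|X=1) = 1.5632
  X=2: p=0.7100, H(Y|X=2) = 1.3951
Weighted sum = 1.444 bits.

1.444 bits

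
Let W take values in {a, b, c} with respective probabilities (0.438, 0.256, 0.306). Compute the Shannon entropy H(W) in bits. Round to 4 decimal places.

H(W) = −Σ p·log₂ p.
  −(0.438)·log₂(0.438) = 0.52166
  −(0.256)·log₂(0.256) = 0.50324
  −(0.306)·log₂(0.306) = 0.52277
Sum: 0.52166 + 0.50324 + 0.52277 = 1.5477 bits.

1.5477 bits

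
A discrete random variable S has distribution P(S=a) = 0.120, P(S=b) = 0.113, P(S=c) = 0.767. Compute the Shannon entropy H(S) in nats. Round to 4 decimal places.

H(S) = −Σ p·ln p.
  −(0.120)·ln(0.120) = 0.25443
  −(0.113)·ln(0.113) = 0.24638
  −(0.767)·ln(0.767) = 0.20346
Sum: 0.25443 + 0.24638 + 0.20346 = 0.7043 nats.

0.7043 nats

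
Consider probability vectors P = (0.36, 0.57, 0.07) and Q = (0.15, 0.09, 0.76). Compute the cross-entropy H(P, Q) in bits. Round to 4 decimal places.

H(P,Q) = −Σ p·log₂ q.
  −0.36·log₂(0.15) = 0.98531
  −0.57·log₂(0.09) = 1.98014
  −0.07·log₂(0.76) = 0.02772
H(P,Q) = 2.9932 bits.

2.9932 bits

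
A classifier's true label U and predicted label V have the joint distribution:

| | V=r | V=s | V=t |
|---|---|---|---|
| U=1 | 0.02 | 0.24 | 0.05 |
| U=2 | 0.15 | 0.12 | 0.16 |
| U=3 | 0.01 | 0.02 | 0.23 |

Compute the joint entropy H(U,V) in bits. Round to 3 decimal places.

2.691 bits

H(U,V) = −Σ p(x,y)·log₂ p(x,y) over all 9 cells.
  cell (1,r): −0.02·log₂0.02 = 0.1129
  cell (1,s): −0.24·log₂0.24 = 0.4941
  cell (1,t): −0.05·log₂0.05 = 0.2161
  cell (2,r): −0.15·log₂0.15 = 0.4105
  cell (2,s): −0.12·log₂0.12 = 0.3671
  cell (2,t): −0.16·log₂0.16 = 0.4230
  cell (3,r): −0.01·log₂0.01 = 0.0664
  cell (3,s): −0.02·log₂0.02 = 0.1129
  cell (3,t): −0.23·log₂0.23 = 0.4877
Sum = 2.691 bits.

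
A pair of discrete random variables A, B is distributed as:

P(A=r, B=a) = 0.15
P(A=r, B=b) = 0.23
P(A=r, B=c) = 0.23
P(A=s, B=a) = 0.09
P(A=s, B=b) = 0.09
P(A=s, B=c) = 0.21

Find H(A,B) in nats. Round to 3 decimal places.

H(A,B) = −Σ p(x,y)·ln p(x,y) over all 6 cells.
  cell (r,a): −0.15·ln0.15 = 0.2846
  cell (r,b): −0.23·ln0.23 = 0.3380
  cell (r,c): −0.23·ln0.23 = 0.3380
  cell (s,a): −0.09·ln0.09 = 0.2167
  cell (s,b): −0.09·ln0.09 = 0.2167
  cell (s,c): −0.21·ln0.21 = 0.3277
Sum = 1.722 nats.

1.722 nats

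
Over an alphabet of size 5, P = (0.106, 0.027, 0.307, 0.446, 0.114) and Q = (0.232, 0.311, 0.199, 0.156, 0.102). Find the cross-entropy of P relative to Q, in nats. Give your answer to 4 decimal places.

H(P,Q) = −Σ p·ln q.
  −0.106·ln(0.232) = 0.15487
  −0.027·ln(0.311) = 0.03153
  −0.307·ln(0.199) = 0.49564
  −0.446·ln(0.156) = 0.82862
  −0.114·ln(0.102) = 0.26024
H(P,Q) = 1.7709 nats.

1.7709 nats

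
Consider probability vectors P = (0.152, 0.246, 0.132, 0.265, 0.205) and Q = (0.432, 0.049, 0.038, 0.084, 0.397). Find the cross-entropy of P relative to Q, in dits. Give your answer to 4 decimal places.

H(P,Q) = −Σ p·log₁₀ q.
  −0.152·log₁₀(0.432) = 0.05541
  −0.246·log₁₀(0.049) = 0.32221
  −0.132·log₁₀(0.038) = 0.18747
  −0.265·log₁₀(0.084) = 0.28507
  −0.205·log₁₀(0.397) = 0.08225
H(P,Q) = 0.9324 dits.

0.9324 dits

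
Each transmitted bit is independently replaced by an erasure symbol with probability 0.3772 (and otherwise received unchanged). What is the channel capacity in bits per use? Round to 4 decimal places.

Binary erasure channel: capacity C = 1 − ε.
C = 1 − 0.3772 = 0.6228 bits per channel use.

0.6228 bits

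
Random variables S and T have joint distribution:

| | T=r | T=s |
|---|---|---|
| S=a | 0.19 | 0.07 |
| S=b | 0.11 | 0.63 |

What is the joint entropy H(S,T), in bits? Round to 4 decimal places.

H(S,T) = −Σ p(x,y)·log₂ p(x,y) over all 4 cells.
  cell (a,r): −0.19·log₂0.19 = 0.45523
  cell (a,s): −0.07·log₂0.07 = 0.26856
  cell (b,r): −0.11·log₂0.11 = 0.35029
  cell (b,s): −0.63·log₂0.63 = 0.41994
Sum = 1.4940 bits.

1.4940 bits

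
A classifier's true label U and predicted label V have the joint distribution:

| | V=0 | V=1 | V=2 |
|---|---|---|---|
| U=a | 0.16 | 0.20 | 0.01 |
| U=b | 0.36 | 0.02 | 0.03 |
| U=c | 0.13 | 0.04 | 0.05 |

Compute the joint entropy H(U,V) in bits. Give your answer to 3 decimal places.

H(U,V) = −Σ p(x,y)·log₂ p(x,y) over all 9 cells.
  cell (a,0): −0.16·log₂0.16 = 0.4230
  cell (a,1): −0.20·log₂0.20 = 0.4644
  cell (a,2): −0.01·log₂0.01 = 0.0664
  cell (b,0): −0.36·log₂0.36 = 0.5306
  cell (b,1): −0.02·log₂0.02 = 0.1129
  cell (b,2): −0.03·log₂0.03 = 0.1518
  cell (c,0): −0.13·log₂0.13 = 0.3826
  cell (c,1): −0.04·log₂0.04 = 0.1858
  cell (c,2): −0.05·log₂0.05 = 0.2161
Sum = 2.534 bits.

2.534 bits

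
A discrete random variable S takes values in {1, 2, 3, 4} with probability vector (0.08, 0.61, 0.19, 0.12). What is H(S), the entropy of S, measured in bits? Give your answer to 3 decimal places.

1.549 bits

H(S) = −Σ p·log₂ p.
  −(0.08)·log₂(0.08) = 0.2915
  −(0.61)·log₂(0.61) = 0.4350
  −(0.19)·log₂(0.19) = 0.4552
  −(0.12)·log₂(0.12) = 0.3671
Sum: 0.2915 + 0.4350 + 0.4552 + 0.3671 = 1.549 bits.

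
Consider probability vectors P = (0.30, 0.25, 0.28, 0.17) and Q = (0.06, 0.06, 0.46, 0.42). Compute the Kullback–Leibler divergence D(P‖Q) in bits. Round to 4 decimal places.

D(P‖Q) = Σ p·log₂(p/q).
  0.30·log₂(0.30/0.06) = 0.69658
  0.25·log₂(0.25/0.06) = 0.51472
  0.28·log₂(0.28/0.46) = -0.20054
  0.17·log₂(0.17/0.42) = -0.22183
D(P‖Q) = 0.7889 bits.

0.7889 bits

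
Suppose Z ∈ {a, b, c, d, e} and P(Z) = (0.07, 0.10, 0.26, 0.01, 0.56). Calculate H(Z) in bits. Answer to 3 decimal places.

H(Z) = −Σ p·log₂ p.
  −(0.07)·log₂(0.07) = 0.2686
  −(0.10)·log₂(0.10) = 0.3322
  −(0.26)·log₂(0.26) = 0.5053
  −(0.01)·log₂(0.01) = 0.0664
  −(0.56)·log₂(0.56) = 0.4684
Sum: 0.2686 + 0.3322 + 0.5053 + 0.0664 + 0.4684 = 1.641 bits.

1.641 bits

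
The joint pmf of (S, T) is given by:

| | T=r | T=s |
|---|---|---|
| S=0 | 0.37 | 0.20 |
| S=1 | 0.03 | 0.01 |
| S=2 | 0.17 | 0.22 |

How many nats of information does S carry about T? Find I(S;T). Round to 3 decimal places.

0.024 nats

Marginals: p(S) = (0.5700, 0.0400, 0.3900), p(T) = (0.5700, 0.4300).
I(S;T) = Σ p(x,y)·ln[p(x,y)/(p(x)p(y))].
  (0,r): 0.37·ln(1.1388) = 0.0481
  (0,s): 0.20·ln(0.8160) = -0.0407
  (1,r): 0.03·ln(1.3158) = 0.0082
  (1,s): 0.01·ln(0.5814) = -0.0054
  (2,r): 0.17·ln(0.7647) = -0.0456
  (2,s): 0.22·ln(1.3119) = 0.0597
Sum = 0.024 nats.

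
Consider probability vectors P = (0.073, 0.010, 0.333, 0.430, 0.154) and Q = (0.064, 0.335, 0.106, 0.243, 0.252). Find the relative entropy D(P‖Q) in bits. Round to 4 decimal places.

D(P‖Q) = Σ p·log₂(p/q).
  0.073·log₂(0.073/0.064) = 0.01386
  0.010·log₂(0.010/0.335) = -0.05066
  0.333·log₂(0.333/0.106) = 0.54994
  0.430·log₂(0.430/0.243) = 0.35405
  0.154·log₂(0.154/0.252) = -0.10942
D(P‖Q) = 0.7578 bits.

0.7578 bits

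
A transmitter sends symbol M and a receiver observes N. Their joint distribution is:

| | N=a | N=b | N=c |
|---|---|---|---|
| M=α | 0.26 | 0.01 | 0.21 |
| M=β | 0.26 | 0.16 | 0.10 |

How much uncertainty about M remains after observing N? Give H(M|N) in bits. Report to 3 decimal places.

0.856 bits

Chain rule: H(M|N) = H(M,N) − H(N).
Marginals: p(M) = (0.4800, 0.5200), p(N) = (0.5200, 0.1700, 0.3100).
H(M,N) = 2.3050 bits; H(N) = 1.4490 bits.
H(M|N) = 2.3050 − 1.4490 = 0.856 bits.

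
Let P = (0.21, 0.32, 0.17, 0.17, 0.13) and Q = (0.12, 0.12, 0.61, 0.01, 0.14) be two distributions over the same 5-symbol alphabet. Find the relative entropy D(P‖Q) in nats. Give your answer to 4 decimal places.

D(P‖Q) = Σ p·ln(p/q).
  0.21·ln(0.21/0.12) = 0.11752
  0.32·ln(0.32/0.12) = 0.31387
  0.17·ln(0.17/0.61) = -0.21720
  0.17·ln(0.17/0.01) = 0.48165
  0.13·ln(0.13/0.14) = -0.00963
D(P‖Q) = 0.6862 nats.

0.6862 nats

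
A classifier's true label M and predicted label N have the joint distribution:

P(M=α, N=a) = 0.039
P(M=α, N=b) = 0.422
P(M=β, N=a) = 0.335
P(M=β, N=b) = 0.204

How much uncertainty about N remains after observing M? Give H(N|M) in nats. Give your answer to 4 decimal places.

0.4912 nats

Marginals: p(M) = (0.4610, 0.5390), p(N) = (0.3740, 0.6260).
H(N|M) = Σ p(M) · H(N|M=·).
  M=α: p=0.4610, H(N|M=α) = 0.2899
  M=β: p=0.5390, H(N|M=β) = 0.6633
Weighted sum = 0.4912 nats.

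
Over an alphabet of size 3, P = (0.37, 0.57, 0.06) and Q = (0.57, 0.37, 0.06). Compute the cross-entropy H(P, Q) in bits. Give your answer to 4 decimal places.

1.3612 bits

H(P,Q) = −Σ p·log₂ q.
  −0.37·log₂(0.57) = 0.30006
  −0.57·log₂(0.37) = 0.81761
  −0.06·log₂(0.06) = 0.24353
H(P,Q) = 1.3612 bits.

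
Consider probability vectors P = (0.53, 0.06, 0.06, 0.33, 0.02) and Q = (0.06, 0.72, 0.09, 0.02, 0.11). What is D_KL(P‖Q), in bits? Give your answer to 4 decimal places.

D(P‖Q) = Σ p·log₂(p/q).
  0.53·log₂(0.53/0.06) = 1.66577
  0.06·log₂(0.06/0.72) = -0.21510
  0.06·log₂(0.06/0.09) = -0.03510
  0.33·log₂(0.33/0.02) = 1.33465
  0.02·log₂(0.02/0.11) = -0.04919
D(P‖Q) = 2.7010 bits.

2.7010 bits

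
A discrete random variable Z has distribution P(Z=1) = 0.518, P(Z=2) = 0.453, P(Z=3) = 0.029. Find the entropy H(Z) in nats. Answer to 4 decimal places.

0.8021 nats

H(Z) = −Σ p·ln p.
  −(0.518)·ln(0.518) = 0.34073
  −(0.453)·ln(0.453) = 0.35871
  −(0.029)·ln(0.029) = 0.10267
Sum: 0.34073 + 0.35871 + 0.10267 = 0.8021 nats.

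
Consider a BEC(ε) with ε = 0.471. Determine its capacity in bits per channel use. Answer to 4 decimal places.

Binary erasure channel: capacity C = 1 − ε.
C = 1 − 0.471 = 0.5290 bits per channel use.

0.5290 bits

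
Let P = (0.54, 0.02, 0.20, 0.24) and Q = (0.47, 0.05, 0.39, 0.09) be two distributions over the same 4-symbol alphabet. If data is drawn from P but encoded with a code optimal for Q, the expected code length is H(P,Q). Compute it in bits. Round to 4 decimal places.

H(P,Q) = −Σ p·log₂ q.
  −0.54·log₂(0.47) = 0.58820
  −0.02·log₂(0.05) = 0.08644
  −0.20·log₂(0.39) = 0.27169
  −0.24·log₂(0.09) = 0.83374
H(P,Q) = 1.7801 bits.

1.7801 bits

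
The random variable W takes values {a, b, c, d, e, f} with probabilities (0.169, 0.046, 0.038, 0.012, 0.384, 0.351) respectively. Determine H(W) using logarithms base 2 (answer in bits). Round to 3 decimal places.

1.954 bits

H(W) = −Σ p·log₂ p.
  −(0.169)·log₂(0.169) = 0.4335
  −(0.046)·log₂(0.046) = 0.2043
  −(0.038)·log₂(0.038) = 0.1793
  −(0.012)·log₂(0.012) = 0.0766
  −(0.384)·log₂(0.384) = 0.5302
  −(0.351)·log₂(0.351) = 0.5302
Sum: 0.4335 + 0.2043 + 0.1793 + 0.0766 + 0.5302 + 0.5302 = 1.954 bits.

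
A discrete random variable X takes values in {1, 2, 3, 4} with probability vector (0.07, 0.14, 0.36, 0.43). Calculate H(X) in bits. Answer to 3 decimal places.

H(X) = −Σ p·log₂ p.
  −(0.07)·log₂(0.07) = 0.2686
  −(0.14)·log₂(0.14) = 0.3971
  −(0.36)·log₂(0.36) = 0.5306
  −(0.43)·log₂(0.43) = 0.5236
Sum: 0.2686 + 0.3971 + 0.5306 + 0.5236 = 1.720 bits.

1.720 bits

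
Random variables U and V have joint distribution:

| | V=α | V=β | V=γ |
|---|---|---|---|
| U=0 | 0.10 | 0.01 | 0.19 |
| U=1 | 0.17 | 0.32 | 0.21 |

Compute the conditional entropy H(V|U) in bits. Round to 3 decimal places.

Marginals: p(U) = (0.3000, 0.7000), p(V) = (0.2700, 0.3300, 0.4000).
H(V|U) = Σ p(U) · H(V|U=·).
  U=0: p=0.3000, H(V|U=0) = 1.1092
  U=1: p=0.7000, H(V|U=1) = 1.5332
Weighted sum = 1.406 bits.

1.406 bits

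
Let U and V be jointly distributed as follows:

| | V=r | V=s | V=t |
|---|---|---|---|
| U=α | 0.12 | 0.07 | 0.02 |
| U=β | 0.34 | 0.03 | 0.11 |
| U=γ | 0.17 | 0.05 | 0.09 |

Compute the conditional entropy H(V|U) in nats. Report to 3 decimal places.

Marginals: p(U) = (0.2100, 0.4800, 0.3100), p(V) = (0.6300, 0.1500, 0.2200).
H(V|U) = Σ p(U) · H(V|U=·).
  U=α: p=0.2100, H(V|U=α) = 0.9099
  U=β: p=0.4800, H(V|U=β) = 0.7552
  U=γ: p=0.3100, H(V|U=γ) = 0.9828
Weighted sum = 0.858 nats.

0.858 nats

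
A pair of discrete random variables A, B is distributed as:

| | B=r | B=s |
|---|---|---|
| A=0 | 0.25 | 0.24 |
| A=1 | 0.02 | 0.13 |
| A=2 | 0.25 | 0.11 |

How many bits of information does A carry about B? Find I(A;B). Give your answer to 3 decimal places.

Marginals: p(A) = (0.4900, 0.1500, 0.3600), p(B) = (0.5200, 0.4800).
I(A;B) = H(A) + H(B) − H(A,B).
H(A) = 1.4454, H(B) = 0.9988, H(A,B) = 2.3399.
I(A;B) = 1.4454 + 0.9988 − 2.3399 = 0.104 bits.

0.104 bits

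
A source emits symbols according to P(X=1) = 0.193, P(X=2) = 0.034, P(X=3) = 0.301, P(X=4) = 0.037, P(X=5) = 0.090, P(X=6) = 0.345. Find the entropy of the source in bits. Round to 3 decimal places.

2.164 bits

H(X) = −Σ p·log₂ p.
  −(0.193)·log₂(0.193) = 0.4581
  −(0.034)·log₂(0.034) = 0.1659
  −(0.301)·log₂(0.301) = 0.5214
  −(0.037)·log₂(0.037) = 0.1760
  −(0.090)·log₂(0.090) = 0.3127
  −(0.345)·log₂(0.345) = 0.5297
Sum: 0.4581 + 0.1659 + 0.5214 + 0.1760 + 0.3127 + 0.5297 = 2.164 bits.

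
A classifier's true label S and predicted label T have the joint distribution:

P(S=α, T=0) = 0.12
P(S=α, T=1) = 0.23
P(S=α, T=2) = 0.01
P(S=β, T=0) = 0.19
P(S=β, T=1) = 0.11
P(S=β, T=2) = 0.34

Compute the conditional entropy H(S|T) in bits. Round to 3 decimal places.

Marginals: p(S) = (0.3600, 0.6400), p(T) = (0.3100, 0.3400, 0.3500).
H(S|T) = Σ p(T) · H(S|T=·).
  T=0: p=0.3100, H(S|T=0) = 0.9629
  T=1: p=0.3400, H(S|T=1) = 0.9082
  T=2: p=0.3500, H(S|T=2) = 0.1872
Weighted sum = 0.673 bits.

0.673 bits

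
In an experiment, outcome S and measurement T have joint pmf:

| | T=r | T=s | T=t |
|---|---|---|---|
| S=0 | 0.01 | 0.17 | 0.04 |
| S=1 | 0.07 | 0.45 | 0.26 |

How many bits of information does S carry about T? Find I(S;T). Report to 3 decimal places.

Marginals: p(S) = (0.2200, 0.7800), p(T) = (0.0800, 0.6200, 0.3000).
I(S;T) = H(S) + H(T) − H(S,T).
H(S) = 0.7602, H(T) = 1.2402, H(S,T) = 1.9790.
I(S;T) = 0.7602 + 1.2402 − 1.9790 = 0.021 bits.

0.021 bits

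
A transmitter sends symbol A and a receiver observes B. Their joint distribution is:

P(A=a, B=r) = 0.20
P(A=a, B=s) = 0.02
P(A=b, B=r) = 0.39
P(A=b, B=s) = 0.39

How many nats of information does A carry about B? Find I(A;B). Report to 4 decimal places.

Marginals: p(A) = (0.2200, 0.7800), p(B) = (0.5900, 0.4100).
I(A;B) = Σ p(x,y)·ln[p(x,y)/(p(x)p(y))].
  (a,r): 0.20·ln(1.5408) = 0.08646
  (a,s): 0.02·ln(0.2217) = -0.03013
  (b,r): 0.39·ln(0.8475) = -0.06455
  (b,s): 0.39·ln(1.2195) = 0.07740
Sum = 0.0692 nats.

0.0692 nats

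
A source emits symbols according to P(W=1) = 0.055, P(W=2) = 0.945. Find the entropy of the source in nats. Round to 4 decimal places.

0.2130 nats

H(W) = −Σ p·ln p.
  −(0.055)·ln(0.055) = 0.15952
  −(0.945)·ln(0.945) = 0.05346
Sum: 0.15952 + 0.05346 = 0.2130 nats.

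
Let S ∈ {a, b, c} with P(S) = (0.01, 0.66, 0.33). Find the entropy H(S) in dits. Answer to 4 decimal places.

0.2980 dits

H(S) = −Σ p·log₁₀ p.
  −(0.01)·log₁₀(0.01) = 0.02000
  −(0.66)·log₁₀(0.66) = 0.11910
  −(0.33)·log₁₀(0.33) = 0.15889
Sum: 0.02000 + 0.11910 + 0.15889 = 0.2980 dits.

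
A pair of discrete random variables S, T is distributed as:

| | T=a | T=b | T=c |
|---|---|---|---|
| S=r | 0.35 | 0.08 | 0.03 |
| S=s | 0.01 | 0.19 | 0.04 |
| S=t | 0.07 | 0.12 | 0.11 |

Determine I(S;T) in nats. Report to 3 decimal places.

Marginals: p(S) = (0.4600, 0.2400, 0.3000), p(T) = (0.4300, 0.3900, 0.1800).
I(S;T) = Σ p(x,y)·ln[p(x,y)/(p(x)p(y))].
  (r,a): 0.35·ln(1.7695) = 0.1997
  (r,b): 0.08·ln(0.4459) = -0.0646
  (r,c): 0.03·ln(0.3623) = -0.0305
  (s,a): 0.01·ln(0.0969) = -0.0233
  (s,b): 0.19·ln(2.0299) = 0.1345
  (s,c): 0.04·ln(0.9259) = -0.0031
  (t,a): 0.07·ln(0.5426) = -0.0428
  (t,b): 0.12·ln(1.0256) = 0.0030
  (t,c): 0.11·ln(2.0370) = 0.0783
Sum = 0.251 nats.

0.251 nats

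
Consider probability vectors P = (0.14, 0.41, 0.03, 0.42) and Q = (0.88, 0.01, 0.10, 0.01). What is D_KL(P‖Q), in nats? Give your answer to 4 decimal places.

2.7989 nats

D(P‖Q) = Σ p·ln(p/q).
  0.14·ln(0.14/0.88) = -0.25736
  0.41·ln(0.41/0.01) = 1.52256
  0.03·ln(0.03/0.10) = -0.03612
  0.42·ln(0.42/0.01) = 1.56982
D(P‖Q) = 2.7989 nats.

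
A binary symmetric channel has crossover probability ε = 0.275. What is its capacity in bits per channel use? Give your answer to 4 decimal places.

0.1515 bits

Binary symmetric channel: C = 1 − h₂(ε) where h₂ is the binary entropy function.
h₂(0.275) = −0.275·log₂0.275 − 0.725·log₂0.725 = 0.8485.
C = 1 − 0.8485 = 0.1515 bits per channel use.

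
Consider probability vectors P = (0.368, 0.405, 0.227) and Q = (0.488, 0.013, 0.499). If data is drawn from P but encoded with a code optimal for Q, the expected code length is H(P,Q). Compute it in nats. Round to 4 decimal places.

2.1807 nats

H(P,Q) = −Σ p·ln q.
  −0.368·ln(0.488) = 0.26402
  −0.405·ln(0.013) = 1.75884
  −0.227·ln(0.499) = 0.15780
H(P,Q) = 2.1807 nats.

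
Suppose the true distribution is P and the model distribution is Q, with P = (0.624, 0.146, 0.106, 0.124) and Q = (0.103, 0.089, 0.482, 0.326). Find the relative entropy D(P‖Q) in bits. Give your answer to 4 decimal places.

D(P‖Q) = Σ p·log₂(p/q).
  0.624·log₂(0.624/0.103) = 1.62171
  0.146·log₂(0.146/0.089) = 0.10426
  0.106·log₂(0.106/0.482) = -0.23161
  0.124·log₂(0.124/0.326) = -0.17292
D(P‖Q) = 1.3214 bits.

1.3214 bits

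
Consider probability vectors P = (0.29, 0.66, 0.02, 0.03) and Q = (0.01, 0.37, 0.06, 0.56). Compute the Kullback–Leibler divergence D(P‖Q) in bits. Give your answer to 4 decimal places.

D(P‖Q) = Σ p·log₂(p/q).
  0.29·log₂(0.29/0.01) = 1.40881
  0.66·log₂(0.66/0.37) = 0.55106
  0.02·log₂(0.02/0.06) = -0.03170
  0.03·log₂(0.03/0.56) = -0.12667
D(P‖Q) = 1.8015 bits.

1.8015 bits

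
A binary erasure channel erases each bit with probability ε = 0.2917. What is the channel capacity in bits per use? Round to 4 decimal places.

0.7083 bits

Binary erasure channel: capacity C = 1 − ε.
C = 1 − 0.2917 = 0.7083 bits per channel use.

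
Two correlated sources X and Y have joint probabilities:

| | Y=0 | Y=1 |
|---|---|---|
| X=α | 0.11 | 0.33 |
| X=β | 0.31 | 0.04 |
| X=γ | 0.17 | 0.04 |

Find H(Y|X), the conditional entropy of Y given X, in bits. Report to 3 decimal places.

0.684 bits

Marginals: p(X) = (0.4400, 0.3500, 0.2100), p(Y) = (0.5900, 0.4100).
H(Y|X) = Σ p(X) · H(Y|X=·).
  X=α: p=0.4400, H(Y|X=α) = 0.8113
  X=β: p=0.3500, H(Y|X=β) = 0.5127
  X=γ: p=0.2100, H(Y|X=γ) = 0.7025
Weighted sum = 0.684 bits.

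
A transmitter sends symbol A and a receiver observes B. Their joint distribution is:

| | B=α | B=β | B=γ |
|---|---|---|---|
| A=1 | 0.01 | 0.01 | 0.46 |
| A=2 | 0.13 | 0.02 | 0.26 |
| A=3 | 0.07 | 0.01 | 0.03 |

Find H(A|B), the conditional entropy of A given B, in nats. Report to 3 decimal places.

0.808 nats

Chain rule: H(A|B) = H(A,B) − H(B).
Marginals: p(A) = (0.4800, 0.4100, 0.1100), p(B) = (0.2100, 0.0400, 0.7500).
H(A,B) = 1.4804 nats; H(B) = 0.6723 nats.
H(A|B) = 1.4804 − 0.6723 = 0.808 nats.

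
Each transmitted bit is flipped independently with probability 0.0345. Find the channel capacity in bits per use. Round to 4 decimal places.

Binary symmetric channel: C = 1 − h₂(ε) where h₂ is the binary entropy function.
h₂(0.0345) = −0.0345·log₂0.0345 − 0.9655·log₂0.9655 = 0.2165.
C = 1 − 0.2165 = 0.7835 bits per channel use.

0.7835 bits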